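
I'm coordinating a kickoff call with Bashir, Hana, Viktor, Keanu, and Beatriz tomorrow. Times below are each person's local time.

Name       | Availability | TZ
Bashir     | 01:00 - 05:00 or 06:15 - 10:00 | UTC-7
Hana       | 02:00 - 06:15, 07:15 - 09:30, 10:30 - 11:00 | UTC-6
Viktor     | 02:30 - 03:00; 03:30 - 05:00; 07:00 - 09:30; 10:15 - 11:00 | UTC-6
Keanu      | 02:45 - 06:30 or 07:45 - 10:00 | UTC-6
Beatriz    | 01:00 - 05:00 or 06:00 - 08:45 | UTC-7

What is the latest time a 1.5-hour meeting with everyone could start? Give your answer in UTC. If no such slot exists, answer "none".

Bashir in UTC: 08:00-12:00, 13:15-17:00 (add 7h to convert from UTC-7).
Hana in UTC: 08:00-12:15, 13:15-15:30, 16:30-17:00 (add 6h to convert from UTC-6).
Viktor in UTC: 08:30-09:00, 09:30-11:00, 13:00-15:30, 16:15-17:00 (add 6h to convert from UTC-6).
Keanu in UTC: 08:45-12:30, 13:45-16:00 (add 6h to convert from UTC-6).
Beatriz in UTC: 08:00-12:00, 13:00-15:45 (add 7h to convert from UTC-7).
Bashir ∩ Hana: 08:00-12:00, 13:15-15:30, 16:30-17:00.
Bashir ∩ Hana ∩ Viktor: 08:30-09:00, 09:30-11:00, 13:15-15:30, 16:30-17:00.
Bashir ∩ Hana ∩ Viktor ∩ Keanu: 08:45-09:00, 09:30-11:00, 13:45-15:30.
Bashir ∩ Hana ∩ Viktor ∩ Keanu ∩ Beatriz: 08:45-09:00, 09:30-11:00, 13:45-15:30.
So the common availability across everyone is 08:45-09:00, 09:30-11:00, 13:45-15:30.
The last common window of at least 90 minutes is 13:45-15:30; a 90-minute meeting can start as late as 14:00 and still end by 15:30.

14:00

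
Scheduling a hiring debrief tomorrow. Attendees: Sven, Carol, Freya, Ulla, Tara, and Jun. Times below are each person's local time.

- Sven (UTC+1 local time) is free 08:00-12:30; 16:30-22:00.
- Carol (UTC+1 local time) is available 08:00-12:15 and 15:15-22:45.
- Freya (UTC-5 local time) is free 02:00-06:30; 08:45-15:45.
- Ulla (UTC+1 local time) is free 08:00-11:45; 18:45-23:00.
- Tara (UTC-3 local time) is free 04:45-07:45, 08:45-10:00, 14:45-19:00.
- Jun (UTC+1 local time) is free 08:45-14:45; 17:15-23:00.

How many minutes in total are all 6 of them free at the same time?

Sven in UTC: 07:00-11:30, 15:30-21:00 (subtract 1h to convert from UTC+1).
Carol in UTC: 07:00-11:15, 14:15-21:45 (subtract 1h to convert from UTC+1).
Freya in UTC: 07:00-11:30, 13:45-20:45 (add 5h to convert from UTC-5).
Ulla in UTC: 07:00-10:45, 17:45-22:00 (subtract 1h to convert from UTC+1).
Tara in UTC: 07:45-10:45, 11:45-13:00, 17:45-22:00 (add 3h to convert from UTC-3).
Jun in UTC: 07:45-13:45, 16:15-22:00 (subtract 1h to convert from UTC+1).
Sven ∩ Carol: 07:00-11:15, 15:30-21:00.
Sven ∩ Carol ∩ Freya: 07:00-11:15, 15:30-20:45.
Sven ∩ Carol ∩ Freya ∩ Ulla: 07:00-10:45, 17:45-20:45.
Sven ∩ Carol ∩ Freya ∩ Ulla ∩ Tara: 07:45-10:45, 17:45-20:45.
Sven ∩ Carol ∩ Freya ∩ Ulla ∩ Tara ∩ Jun: 07:45-10:45, 17:45-20:45.
So the common availability across everyone is 07:45-10:45, 17:45-20:45.
Summing the common windows: 180 + 180 = 360 minutes.

360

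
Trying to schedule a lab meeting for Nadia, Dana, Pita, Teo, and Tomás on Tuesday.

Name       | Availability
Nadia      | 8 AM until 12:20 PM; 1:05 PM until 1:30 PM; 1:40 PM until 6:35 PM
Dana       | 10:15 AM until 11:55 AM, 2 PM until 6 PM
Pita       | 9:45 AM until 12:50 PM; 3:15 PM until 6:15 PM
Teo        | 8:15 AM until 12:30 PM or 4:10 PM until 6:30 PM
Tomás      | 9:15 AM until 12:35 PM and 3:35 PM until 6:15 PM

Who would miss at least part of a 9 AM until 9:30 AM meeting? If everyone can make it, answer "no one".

Nadia: free for 09:00-09:30. Dana: not fully free for 09:00-09:30. Pita: not fully free for 09:00-09:30. Teo: free for 09:00-09:30. Tomás: not fully free for 09:00-09:30.

Dana, Pita, Tomás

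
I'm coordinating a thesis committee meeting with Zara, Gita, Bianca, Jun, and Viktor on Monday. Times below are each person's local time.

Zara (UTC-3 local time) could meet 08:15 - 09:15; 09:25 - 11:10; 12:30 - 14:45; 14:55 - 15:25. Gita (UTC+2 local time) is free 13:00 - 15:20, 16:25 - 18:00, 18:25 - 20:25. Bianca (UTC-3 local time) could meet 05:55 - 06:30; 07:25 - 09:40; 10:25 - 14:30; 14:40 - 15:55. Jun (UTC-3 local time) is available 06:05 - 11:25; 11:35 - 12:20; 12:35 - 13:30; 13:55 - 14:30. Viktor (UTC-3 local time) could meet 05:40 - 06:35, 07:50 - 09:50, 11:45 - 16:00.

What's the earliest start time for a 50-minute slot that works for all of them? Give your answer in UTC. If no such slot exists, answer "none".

11:15

Zara in UTC: 11:15-12:15, 12:25-14:10, 15:30-17:45, 17:55-18:25 (add 3h to convert from UTC-3).
Gita in UTC: 11:00-13:20, 14:25-16:00, 16:25-18:25 (subtract 2h to convert from UTC+2).
Bianca in UTC: 08:55-09:30, 10:25-12:40, 13:25-17:30, 17:40-18:55 (add 3h to convert from UTC-3).
Jun in UTC: 09:05-14:25, 14:35-15:20, 15:35-16:30, 16:55-17:30 (add 3h to convert from UTC-3).
Viktor in UTC: 08:40-09:35, 10:50-12:50, 14:45-19:00 (add 3h to convert from UTC-3).
Zara ∩ Gita: 11:15-12:15, 12:25-13:20, 15:30-16:00, 16:25-17:45, 17:55-18:25.
Zara ∩ Gita ∩ Bianca: 11:15-12:15, 12:25-12:40, 15:30-16:00, 16:25-17:30, 17:40-17:45, 17:55-18:25.
Zara ∩ Gita ∩ Bianca ∩ Jun: 11:15-12:15, 12:25-12:40, 15:35-16:00, 16:25-16:30, 16:55-17:30.
Zara ∩ Gita ∩ Bianca ∩ Jun ∩ Viktor: 11:15-12:15, 12:25-12:40, 15:35-16:00, 16:25-16:30, 16:55-17:30.
The first common window of at least 50 minutes is 11:15-12:15, so the earliest start is 11:15.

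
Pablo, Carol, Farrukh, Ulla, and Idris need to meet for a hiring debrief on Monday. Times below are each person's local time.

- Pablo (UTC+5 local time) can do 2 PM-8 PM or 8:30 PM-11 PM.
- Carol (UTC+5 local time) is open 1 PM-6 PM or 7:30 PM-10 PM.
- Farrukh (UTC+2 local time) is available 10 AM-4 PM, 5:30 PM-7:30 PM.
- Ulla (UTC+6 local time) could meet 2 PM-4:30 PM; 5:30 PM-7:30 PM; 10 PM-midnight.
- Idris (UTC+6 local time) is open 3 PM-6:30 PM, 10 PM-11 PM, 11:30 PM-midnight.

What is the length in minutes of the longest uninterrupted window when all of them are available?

Pablo in UTC: 09:00-15:00, 15:30-18:00 (subtract 5h to convert from UTC+5).
Carol in UTC: 08:00-13:00, 14:30-17:00 (subtract 5h to convert from UTC+5).
Farrukh in UTC: 08:00-14:00, 15:30-17:30 (subtract 2h to convert from UTC+2).
Ulla in UTC: 08:00-10:30, 11:30-13:30, 16:00-18:00 (subtract 6h to convert from UTC+6).
Idris in UTC: 09:00-12:30, 16:00-17:00, 17:30-18:00 (subtract 6h to convert from UTC+6).
Pablo ∩ Carol: 09:00-13:00, 14:30-15:00, 15:30-17:00.
Pablo ∩ Carol ∩ Farrukh: 09:00-13:00, 15:30-17:00.
Pablo ∩ Carol ∩ Farrukh ∩ Ulla: 09:00-10:30, 11:30-13:00, 16:00-17:00.
Pablo ∩ Carol ∩ Farrukh ∩ Ulla ∩ Idris: 09:00-10:30, 11:30-12:30, 16:00-17:00.
The longest is 09:00-10:30 at 90 minutes.

90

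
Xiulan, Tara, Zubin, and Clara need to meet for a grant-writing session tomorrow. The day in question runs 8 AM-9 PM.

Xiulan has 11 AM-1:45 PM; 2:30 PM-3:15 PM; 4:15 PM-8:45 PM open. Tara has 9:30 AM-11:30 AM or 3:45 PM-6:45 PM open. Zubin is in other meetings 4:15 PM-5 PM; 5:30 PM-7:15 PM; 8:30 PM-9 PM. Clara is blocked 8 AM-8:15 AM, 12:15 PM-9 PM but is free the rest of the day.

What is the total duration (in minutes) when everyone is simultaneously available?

30

Xiulan free: 11:00-13:45, 14:30-15:15, 16:15-20:45.
Tara free: 09:30-11:30, 15:45-18:45.
Zubin free: 08:00-16:15, 17:00-17:30, 19:15-20:30 (invert busy blocks within the working day).
Clara free: 08:15-12:15 (invert busy blocks within the working day).
Xiulan ∩ Tara: 11:00-11:30, 16:15-18:45.
Xiulan ∩ Tara ∩ Zubin: 11:00-11:30, 17:00-17:30.
Xiulan ∩ Tara ∩ Zubin ∩ Clara: 11:00-11:30.
So the common availability across everyone is 11:00-11:30.
That's a single block of 30 minutes.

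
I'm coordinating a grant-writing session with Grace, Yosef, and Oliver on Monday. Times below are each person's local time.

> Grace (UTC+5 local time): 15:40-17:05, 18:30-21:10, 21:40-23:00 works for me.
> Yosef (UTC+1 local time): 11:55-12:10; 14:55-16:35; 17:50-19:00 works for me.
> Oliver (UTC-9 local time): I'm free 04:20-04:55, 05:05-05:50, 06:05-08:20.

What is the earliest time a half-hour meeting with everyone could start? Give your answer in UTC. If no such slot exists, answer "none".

14:05

Grace in UTC: 10:40-12:05, 13:30-16:10, 16:40-18:00 (subtract 5h to convert from UTC+5).
Yosef in UTC: 10:55-11:10, 13:55-15:35, 16:50-18:00 (subtract 1h to convert from UTC+1).
Oliver in UTC: 13:20-13:55, 14:05-14:50, 15:05-17:20 (add 9h to convert from UTC-9).
Grace ∩ Yosef: 10:55-11:10, 13:55-15:35, 16:50-18:00.
Grace ∩ Yosef ∩ Oliver: 14:05-14:50, 15:05-15:35, 16:50-17:20.
So the common availability across everyone is 14:05-14:50, 15:05-15:35, 16:50-17:20.
The first common window of at least 30 minutes is 14:05-14:50, so the earliest start is 14:05.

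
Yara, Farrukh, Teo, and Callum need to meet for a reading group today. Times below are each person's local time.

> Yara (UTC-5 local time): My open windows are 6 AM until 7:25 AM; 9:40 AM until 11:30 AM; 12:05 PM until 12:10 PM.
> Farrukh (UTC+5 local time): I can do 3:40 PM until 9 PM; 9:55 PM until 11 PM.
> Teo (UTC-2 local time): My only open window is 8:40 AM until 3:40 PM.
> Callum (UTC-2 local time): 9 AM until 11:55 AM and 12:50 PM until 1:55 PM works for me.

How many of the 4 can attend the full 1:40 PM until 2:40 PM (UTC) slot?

Yara in UTC: 11:00-12:25, 14:40-16:30, 17:05-17:10 (add 5h to convert from UTC-5).
Farrukh in UTC: 10:40-16:00, 16:55-18:00 (subtract 5h to convert from UTC+5).
Teo in UTC: 10:40-17:40 (add 2h to convert from UTC-2).
Callum in UTC: 11:00-13:55, 14:50-15:55 (add 2h to convert from UTC-2).
Farrukh and Teo can make the full 13:40-14:40 slot — that's 2.

2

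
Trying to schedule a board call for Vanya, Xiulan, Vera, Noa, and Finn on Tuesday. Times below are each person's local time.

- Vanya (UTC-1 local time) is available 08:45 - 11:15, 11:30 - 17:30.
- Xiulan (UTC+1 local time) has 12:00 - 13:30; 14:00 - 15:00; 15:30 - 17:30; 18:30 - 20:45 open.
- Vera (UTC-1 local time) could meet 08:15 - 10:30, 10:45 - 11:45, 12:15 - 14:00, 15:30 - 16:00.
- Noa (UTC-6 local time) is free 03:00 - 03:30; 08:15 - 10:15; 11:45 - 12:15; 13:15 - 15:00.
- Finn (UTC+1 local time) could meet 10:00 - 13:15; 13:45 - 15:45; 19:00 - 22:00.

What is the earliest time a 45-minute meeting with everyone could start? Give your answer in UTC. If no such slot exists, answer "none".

none

Vanya in UTC: 09:45-12:15, 12:30-18:30 (add 1h to convert from UTC-1).
Xiulan in UTC: 11:00-12:30, 13:00-14:00, 14:30-16:30, 17:30-19:45 (subtract 1h to convert from UTC+1).
Vera in UTC: 09:15-11:30, 11:45-12:45, 13:15-15:00, 16:30-17:00 (add 1h to convert from UTC-1).
Noa in UTC: 09:00-09:30, 14:15-16:15, 17:45-18:15, 19:15-21:00 (add 6h to convert from UTC-6).
Finn in UTC: 09:00-12:15, 12:45-14:45, 18:00-21:00 (subtract 1h to convert from UTC+1).
Vanya ∩ Xiulan: 11:00-12:15, 13:00-14:00, 14:30-16:30, 17:30-18:30.
Vanya ∩ Xiulan ∩ Vera: 11:00-11:30, 11:45-12:15, 13:15-14:00, 14:30-15:00.
Vanya ∩ Xiulan ∩ Vera ∩ Noa: 14:30-15:00.
Vanya ∩ Xiulan ∩ Vera ∩ Noa ∩ Finn: 14:30-14:45.
So the common availability across everyone is 14:30-14:45.
No common window is at least 45 minutes long.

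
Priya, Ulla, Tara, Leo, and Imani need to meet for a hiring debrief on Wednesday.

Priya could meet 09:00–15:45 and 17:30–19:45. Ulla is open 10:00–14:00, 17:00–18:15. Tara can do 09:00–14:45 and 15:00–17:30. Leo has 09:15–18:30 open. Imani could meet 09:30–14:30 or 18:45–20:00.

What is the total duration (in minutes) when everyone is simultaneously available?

240

Priya ∩ Ulla: 10:00-14:00, 17:30-18:15.
Priya ∩ Ulla ∩ Tara: 10:00-14:00.
Priya ∩ Ulla ∩ Tara ∩ Leo: 10:00-14:00.
Priya ∩ Ulla ∩ Tara ∩ Leo ∩ Imani: 10:00-14:00.
That's a single block of 240 minutes.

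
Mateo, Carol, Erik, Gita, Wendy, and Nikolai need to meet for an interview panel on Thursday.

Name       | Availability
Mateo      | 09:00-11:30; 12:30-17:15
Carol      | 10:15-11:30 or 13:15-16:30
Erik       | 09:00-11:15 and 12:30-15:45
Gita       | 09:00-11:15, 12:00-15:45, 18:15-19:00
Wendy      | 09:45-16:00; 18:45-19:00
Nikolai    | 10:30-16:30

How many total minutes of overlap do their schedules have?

Mateo ∩ Carol: 10:15-11:30, 13:15-16:30.
Mateo ∩ Carol ∩ Erik: 10:15-11:15, 13:15-15:45.
Mateo ∩ Carol ∩ Erik ∩ Gita: 10:15-11:15, 13:15-15:45.
Mateo ∩ Carol ∩ Erik ∩ Gita ∩ Wendy: 10:15-11:15, 13:15-15:45.
Mateo ∩ Carol ∩ Erik ∩ Gita ∩ Wendy ∩ Nikolai: 10:30-11:15, 13:15-15:45.
Summing the common windows: 45 + 150 = 195 minutes.

195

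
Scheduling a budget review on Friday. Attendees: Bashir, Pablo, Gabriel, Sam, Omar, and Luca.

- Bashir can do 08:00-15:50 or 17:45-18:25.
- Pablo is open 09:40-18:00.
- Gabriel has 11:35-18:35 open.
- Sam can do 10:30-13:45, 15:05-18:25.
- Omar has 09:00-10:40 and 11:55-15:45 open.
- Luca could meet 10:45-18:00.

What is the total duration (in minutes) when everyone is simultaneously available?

Bashir ∩ Pablo: 09:40-15:50, 17:45-18:00.
Bashir ∩ Pablo ∩ Gabriel: 11:35-15:50, 17:45-18:00.
Bashir ∩ Pablo ∩ Gabriel ∩ Sam: 11:35-13:45, 15:05-15:50, 17:45-18:00.
Bashir ∩ Pablo ∩ Gabriel ∩ Sam ∩ Omar: 11:55-13:45, 15:05-15:45.
Bashir ∩ Pablo ∩ Gabriel ∩ Sam ∩ Omar ∩ Luca: 11:55-13:45, 15:05-15:45.
Summing the common windows: 110 + 40 = 150 minutes.

150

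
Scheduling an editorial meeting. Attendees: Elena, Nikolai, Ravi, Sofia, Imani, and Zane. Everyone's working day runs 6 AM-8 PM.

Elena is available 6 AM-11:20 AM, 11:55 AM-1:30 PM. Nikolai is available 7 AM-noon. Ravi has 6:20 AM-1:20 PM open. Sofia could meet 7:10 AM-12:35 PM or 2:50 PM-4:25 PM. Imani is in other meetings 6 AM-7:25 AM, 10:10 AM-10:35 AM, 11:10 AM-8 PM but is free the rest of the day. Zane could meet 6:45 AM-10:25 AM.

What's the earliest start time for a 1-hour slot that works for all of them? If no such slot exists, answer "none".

07:25

Elena free: 06:00-11:20, 11:55-13:30.
Nikolai free: 07:00-12:00.
Ravi free: 06:20-13:20.
Sofia free: 07:10-12:35, 14:50-16:25.
Imani free: 07:25-10:10, 10:35-11:10 (invert busy blocks within the working day).
Zane free: 06:45-10:25.
Elena ∩ Nikolai: 07:00-11:20, 11:55-12:00.
Elena ∩ Nikolai ∩ Ravi: 07:00-11:20, 11:55-12:00.
Elena ∩ Nikolai ∩ Ravi ∩ Sofia: 07:10-11:20, 11:55-12:00.
Elena ∩ Nikolai ∩ Ravi ∩ Sofia ∩ Imani: 07:25-10:10, 10:35-11:10.
Elena ∩ Nikolai ∩ Ravi ∩ Sofia ∩ Imani ∩ Zane: 07:25-10:10.
The first common window of at least 60 minutes is 07:25-10:10, so the earliest start is 07:25.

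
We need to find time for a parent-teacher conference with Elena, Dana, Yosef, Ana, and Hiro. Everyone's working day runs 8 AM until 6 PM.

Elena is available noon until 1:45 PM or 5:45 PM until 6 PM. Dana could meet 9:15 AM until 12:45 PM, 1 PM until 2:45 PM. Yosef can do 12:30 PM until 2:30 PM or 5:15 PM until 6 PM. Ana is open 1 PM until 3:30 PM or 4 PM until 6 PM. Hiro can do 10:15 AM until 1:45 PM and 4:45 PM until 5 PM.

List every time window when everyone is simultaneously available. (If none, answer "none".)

13:00-13:45

Elena ∩ Dana: 12:00-12:45, 13:00-13:45.
Elena ∩ Dana ∩ Yosef: 12:30-12:45, 13:00-13:45.
Elena ∩ Dana ∩ Yosef ∩ Ana: 13:00-13:45.
Elena ∩ Dana ∩ Yosef ∩ Ana ∩ Hiro: 13:00-13:45.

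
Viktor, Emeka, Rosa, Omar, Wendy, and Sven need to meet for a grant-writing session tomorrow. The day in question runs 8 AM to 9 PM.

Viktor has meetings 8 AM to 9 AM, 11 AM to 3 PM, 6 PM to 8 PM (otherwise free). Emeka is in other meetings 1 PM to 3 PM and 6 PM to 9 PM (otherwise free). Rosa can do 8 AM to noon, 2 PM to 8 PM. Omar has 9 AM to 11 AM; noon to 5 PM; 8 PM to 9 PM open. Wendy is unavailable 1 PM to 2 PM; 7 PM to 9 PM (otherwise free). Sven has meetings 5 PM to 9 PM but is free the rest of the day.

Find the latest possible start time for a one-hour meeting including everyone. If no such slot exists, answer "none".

Viktor free: 09:00-11:00, 15:00-18:00, 20:00-21:00 (invert busy blocks within the working day).
Emeka free: 08:00-13:00, 15:00-18:00 (invert busy blocks within the working day).
Rosa free: 08:00-12:00, 14:00-20:00.
Omar free: 09:00-11:00, 12:00-17:00, 20:00-21:00.
Wendy free: 08:00-13:00, 14:00-19:00 (invert busy blocks within the working day).
Sven free: 08:00-17:00 (invert busy blocks within the working day).
Viktor ∩ Emeka: 09:00-11:00, 15:00-18:00.
Viktor ∩ Emeka ∩ Rosa: 09:00-11:00, 15:00-18:00.
Viktor ∩ Emeka ∩ Rosa ∩ Omar: 09:00-11:00, 15:00-17:00.
Viktor ∩ Emeka ∩ Rosa ∩ Omar ∩ Wendy: 09:00-11:00, 15:00-17:00.
Viktor ∩ Emeka ∩ Rosa ∩ Omar ∩ Wendy ∩ Sven: 09:00-11:00, 15:00-17:00.
Those are the intersection windows.
The last common window of at least 60 minutes is 15:00-17:00; a 60-minute meeting can start as late as 16:00 and still end by 17:00.

16:00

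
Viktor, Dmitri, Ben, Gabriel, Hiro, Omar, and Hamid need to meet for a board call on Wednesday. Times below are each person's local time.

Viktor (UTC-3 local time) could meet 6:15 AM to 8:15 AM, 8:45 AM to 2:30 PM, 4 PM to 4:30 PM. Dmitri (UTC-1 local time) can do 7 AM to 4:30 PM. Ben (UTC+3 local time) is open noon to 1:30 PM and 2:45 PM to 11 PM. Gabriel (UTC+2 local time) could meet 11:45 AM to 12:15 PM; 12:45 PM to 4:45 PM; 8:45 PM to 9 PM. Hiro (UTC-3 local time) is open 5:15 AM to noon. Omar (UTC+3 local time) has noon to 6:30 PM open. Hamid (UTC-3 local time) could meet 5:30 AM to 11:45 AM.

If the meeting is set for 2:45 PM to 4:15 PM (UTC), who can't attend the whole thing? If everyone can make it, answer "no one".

Viktor in UTC: 09:15-11:15, 11:45-17:30, 19:00-19:30 (add 3h to convert from UTC-3).
Dmitri in UTC: 08:00-17:30 (add 1h to convert from UTC-1).
Ben in UTC: 09:00-10:30, 11:45-20:00 (subtract 3h to convert from UTC+3).
Gabriel in UTC: 09:45-10:15, 10:45-14:45, 18:45-19:00 (subtract 2h to convert from UTC+2).
Hiro in UTC: 08:15-15:00 (add 3h to convert from UTC-3).
Omar in UTC: 09:00-15:30 (subtract 3h to convert from UTC+3).
Hamid in UTC: 08:30-14:45 (add 3h to convert from UTC-3).
Viktor: free for 14:45-16:15. Dmitri: free for 14:45-16:15. Ben: free for 14:45-16:15. Gabriel: not fully free for 14:45-16:15. Hiro: not fully free for 14:45-16:15. Omar: not fully free for 14:45-16:15. Hamid: not fully free for 14:45-16:15.

Gabriel, Hamid, Hiro, Omar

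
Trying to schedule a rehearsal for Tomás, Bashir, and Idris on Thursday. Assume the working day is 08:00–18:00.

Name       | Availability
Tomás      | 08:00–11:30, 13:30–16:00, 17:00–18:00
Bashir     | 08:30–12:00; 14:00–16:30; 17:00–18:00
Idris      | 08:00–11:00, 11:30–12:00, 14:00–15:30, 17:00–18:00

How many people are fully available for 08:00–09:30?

Tomás and Idris can make the full 08:00-09:30 slot — that's 2.

2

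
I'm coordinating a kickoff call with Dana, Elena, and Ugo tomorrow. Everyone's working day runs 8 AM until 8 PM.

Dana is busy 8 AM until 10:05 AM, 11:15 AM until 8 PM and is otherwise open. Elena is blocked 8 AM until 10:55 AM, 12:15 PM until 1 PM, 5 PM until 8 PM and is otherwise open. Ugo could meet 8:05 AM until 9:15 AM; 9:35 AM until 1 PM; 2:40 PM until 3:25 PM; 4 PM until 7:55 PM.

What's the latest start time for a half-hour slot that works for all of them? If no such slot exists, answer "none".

Dana free: 10:05-11:15 (invert busy blocks within the working day).
Elena free: 10:55-12:15, 13:00-17:00 (invert busy blocks within the working day).
Ugo free: 08:05-09:15, 09:35-13:00, 14:40-15:25, 16:00-19:55.
Dana ∩ Elena: 10:55-11:15.
Dana ∩ Elena ∩ Ugo: 10:55-11:15.
No common window is at least 30 minutes long.

none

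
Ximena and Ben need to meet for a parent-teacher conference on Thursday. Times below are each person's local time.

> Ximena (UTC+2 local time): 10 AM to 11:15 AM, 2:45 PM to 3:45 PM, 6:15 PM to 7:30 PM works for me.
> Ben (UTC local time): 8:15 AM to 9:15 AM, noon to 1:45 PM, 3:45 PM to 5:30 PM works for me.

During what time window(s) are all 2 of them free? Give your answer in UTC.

Ximena in UTC: 08:00-09:15, 12:45-13:45, 16:15-17:30 (subtract 2h to convert from UTC+2).
Ben in UTC: 08:15-09:15, 12:00-13:45, 15:45-17:30.
Ximena ∩ Ben: 08:15-09:15, 12:45-13:45, 16:15-17:30.

08:15-09:15, 12:45-13:45, 16:15-17:30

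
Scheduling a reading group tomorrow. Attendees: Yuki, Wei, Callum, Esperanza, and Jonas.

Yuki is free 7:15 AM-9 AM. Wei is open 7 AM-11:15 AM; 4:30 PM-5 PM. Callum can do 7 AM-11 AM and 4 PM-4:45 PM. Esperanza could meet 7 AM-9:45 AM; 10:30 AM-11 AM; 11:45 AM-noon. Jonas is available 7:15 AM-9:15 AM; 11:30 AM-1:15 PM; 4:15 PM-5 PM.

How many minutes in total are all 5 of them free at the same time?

Yuki ∩ Wei: 07:15-09:00.
Yuki ∩ Wei ∩ Callum: 07:15-09:00.
Yuki ∩ Wei ∩ Callum ∩ Esperanza: 07:15-09:00.
Yuki ∩ Wei ∩ Callum ∩ Esperanza ∩ Jonas: 07:15-09:00.
That's a single block of 105 minutes.

105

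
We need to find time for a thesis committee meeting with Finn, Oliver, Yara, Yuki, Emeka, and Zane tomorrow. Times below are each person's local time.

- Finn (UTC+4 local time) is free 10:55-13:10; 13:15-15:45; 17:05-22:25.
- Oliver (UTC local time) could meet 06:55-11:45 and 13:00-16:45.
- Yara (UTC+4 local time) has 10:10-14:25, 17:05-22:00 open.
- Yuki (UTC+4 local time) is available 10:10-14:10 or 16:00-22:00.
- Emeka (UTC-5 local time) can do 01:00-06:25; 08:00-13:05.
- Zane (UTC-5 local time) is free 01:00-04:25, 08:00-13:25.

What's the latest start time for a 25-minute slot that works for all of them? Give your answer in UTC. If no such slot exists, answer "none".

16:20

Finn in UTC: 06:55-09:10, 09:15-11:45, 13:05-18:25 (subtract 4h to convert from UTC+4).
Oliver in UTC: 06:55-11:45, 13:00-16:45.
Yara in UTC: 06:10-10:25, 13:05-18:00 (subtract 4h to convert from UTC+4).
Yuki in UTC: 06:10-10:10, 12:00-18:00 (subtract 4h to convert from UTC+4).
Emeka in UTC: 06:00-11:25, 13:00-18:05 (add 5h to convert from UTC-5).
Zane in UTC: 06:00-09:25, 13:00-18:25 (add 5h to convert from UTC-5).
Finn ∩ Oliver: 06:55-09:10, 09:15-11:45, 13:05-16:45.
Finn ∩ Oliver ∩ Yara: 06:55-09:10, 09:15-10:25, 13:05-16:45.
Finn ∩ Oliver ∩ Yara ∩ Yuki: 06:55-09:10, 09:15-10:10, 13:05-16:45.
Finn ∩ Oliver ∩ Yara ∩ Yuki ∩ Emeka: 06:55-09:10, 09:15-10:10, 13:05-16:45.
Finn ∩ Oliver ∩ Yara ∩ Yuki ∩ Emeka ∩ Zane: 06:55-09:10, 09:15-09:25, 13:05-16:45.
The last common window of at least 25 minutes is 13:05-16:45; a 25-minute meeting can start as late as 16:20 and still end by 16:45.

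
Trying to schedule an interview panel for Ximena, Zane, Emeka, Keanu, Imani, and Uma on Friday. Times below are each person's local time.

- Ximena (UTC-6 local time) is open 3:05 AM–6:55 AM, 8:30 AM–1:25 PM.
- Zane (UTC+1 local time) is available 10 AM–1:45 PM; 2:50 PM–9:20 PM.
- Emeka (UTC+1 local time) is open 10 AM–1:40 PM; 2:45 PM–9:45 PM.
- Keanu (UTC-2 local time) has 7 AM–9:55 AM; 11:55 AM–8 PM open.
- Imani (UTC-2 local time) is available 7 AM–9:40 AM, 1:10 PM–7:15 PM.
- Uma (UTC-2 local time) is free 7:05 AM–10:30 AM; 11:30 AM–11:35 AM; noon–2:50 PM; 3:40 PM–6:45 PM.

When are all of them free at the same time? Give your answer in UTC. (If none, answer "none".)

Ximena in UTC: 09:05-12:55, 14:30-19:25 (add 6h to convert from UTC-6).
Zane in UTC: 09:00-12:45, 13:50-20:20 (subtract 1h to convert from UTC+1).
Emeka in UTC: 09:00-12:40, 13:45-20:45 (subtract 1h to convert from UTC+1).
Keanu in UTC: 09:00-11:55, 13:55-22:00 (add 2h to convert from UTC-2).
Imani in UTC: 09:00-11:40, 15:10-21:15 (add 2h to convert from UTC-2).
Uma in UTC: 09:05-12:30, 13:30-13:35, 14:00-16:50, 17:40-20:45 (add 2h to convert from UTC-2).
Ximena ∩ Zane: 09:05-12:45, 14:30-19:25.
Ximena ∩ Zane ∩ Emeka: 09:05-12:40, 14:30-19:25.
Ximena ∩ Zane ∩ Emeka ∩ Keanu: 09:05-11:55, 14:30-19:25.
Ximena ∩ Zane ∩ Emeka ∩ Keanu ∩ Imani: 09:05-11:40, 15:10-19:25.
Ximena ∩ Zane ∩ Emeka ∩ Keanu ∩ Imani ∩ Uma: 09:05-11:40, 15:10-16:50, 17:40-19:25.
Those are the intersection windows.

09:05-11:40, 15:10-16:50, 17:40-19:25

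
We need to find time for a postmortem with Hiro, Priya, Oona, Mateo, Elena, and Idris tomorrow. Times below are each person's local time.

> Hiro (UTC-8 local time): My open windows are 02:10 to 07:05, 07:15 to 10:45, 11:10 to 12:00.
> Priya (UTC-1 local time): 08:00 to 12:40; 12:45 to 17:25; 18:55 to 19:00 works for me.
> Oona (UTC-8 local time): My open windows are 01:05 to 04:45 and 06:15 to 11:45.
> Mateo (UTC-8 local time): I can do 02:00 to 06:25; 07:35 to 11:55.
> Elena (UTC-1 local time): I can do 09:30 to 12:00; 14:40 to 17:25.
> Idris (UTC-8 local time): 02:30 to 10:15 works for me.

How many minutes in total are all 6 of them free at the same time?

290

Hiro in UTC: 10:10-15:05, 15:15-18:45, 19:10-20:00 (add 8h to convert from UTC-8).
Priya in UTC: 09:00-13:40, 13:45-18:25, 19:55-20:00 (add 1h to convert from UTC-1).
Oona in UTC: 09:05-12:45, 14:15-19:45 (add 8h to convert from UTC-8).
Mateo in UTC: 10:00-14:25, 15:35-19:55 (add 8h to convert from UTC-8).
Elena in UTC: 10:30-13:00, 15:40-18:25 (add 1h to convert from UTC-1).
Idris in UTC: 10:30-18:15 (add 8h to convert from UTC-8).
Hiro ∩ Priya: 10:10-13:40, 13:45-15:05, 15:15-18:25, 19:55-20:00.
Hiro ∩ Priya ∩ Oona: 10:10-12:45, 14:15-15:05, 15:15-18:25.
Hiro ∩ Priya ∩ Oona ∩ Mateo: 10:10-12:45, 14:15-14:25, 15:35-18:25.
Hiro ∩ Priya ∩ Oona ∩ Mateo ∩ Elena: 10:30-12:45, 15:40-18:25.
Hiro ∩ Priya ∩ Oona ∩ Mateo ∩ Elena ∩ Idris: 10:30-12:45, 15:40-18:15.
Summing the common windows: 135 + 155 = 290 minutes.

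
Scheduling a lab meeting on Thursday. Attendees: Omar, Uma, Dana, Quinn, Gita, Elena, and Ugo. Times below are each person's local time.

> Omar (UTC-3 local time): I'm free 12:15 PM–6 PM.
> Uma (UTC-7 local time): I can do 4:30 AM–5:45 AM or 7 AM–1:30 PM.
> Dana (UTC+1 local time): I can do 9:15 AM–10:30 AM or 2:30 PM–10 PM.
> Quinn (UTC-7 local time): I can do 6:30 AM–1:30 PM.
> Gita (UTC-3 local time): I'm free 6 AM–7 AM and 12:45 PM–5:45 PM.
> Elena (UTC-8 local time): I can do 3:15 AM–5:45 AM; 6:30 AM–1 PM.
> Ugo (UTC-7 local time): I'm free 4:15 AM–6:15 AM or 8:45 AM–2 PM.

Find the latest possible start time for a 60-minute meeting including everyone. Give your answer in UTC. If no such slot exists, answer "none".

Omar in UTC: 15:15-21:00 (add 3h to convert from UTC-3).
Uma in UTC: 11:30-12:45, 14:00-20:30 (add 7h to convert from UTC-7).
Dana in UTC: 08:15-09:30, 13:30-21:00 (subtract 1h to convert from UTC+1).
Quinn in UTC: 13:30-20:30 (add 7h to convert from UTC-7).
Gita in UTC: 09:00-10:00, 15:45-20:45 (add 3h to convert from UTC-3).
Elena in UTC: 11:15-13:45, 14:30-21:00 (add 8h to convert from UTC-8).
Ugo in UTC: 11:15-13:15, 15:45-21:00 (add 7h to convert from UTC-7).
Omar ∩ Uma: 15:15-20:30.
Omar ∩ Uma ∩ Dana: 15:15-20:30.
Omar ∩ Uma ∩ Dana ∩ Quinn: 15:15-20:30.
Omar ∩ Uma ∩ Dana ∩ Quinn ∩ Gita: 15:45-20:30.
Omar ∩ Uma ∩ Dana ∩ Quinn ∩ Gita ∩ Elena: 15:45-20:30.
Omar ∩ Uma ∩ Dana ∩ Quinn ∩ Gita ∩ Elena ∩ Ugo: 15:45-20:30.
So the common availability across everyone is 15:45-20:30.
The last common window of at least 60 minutes is 15:45-20:30; a 60-minute meeting can start as late as 19:30 and still end by 20:30.

19:30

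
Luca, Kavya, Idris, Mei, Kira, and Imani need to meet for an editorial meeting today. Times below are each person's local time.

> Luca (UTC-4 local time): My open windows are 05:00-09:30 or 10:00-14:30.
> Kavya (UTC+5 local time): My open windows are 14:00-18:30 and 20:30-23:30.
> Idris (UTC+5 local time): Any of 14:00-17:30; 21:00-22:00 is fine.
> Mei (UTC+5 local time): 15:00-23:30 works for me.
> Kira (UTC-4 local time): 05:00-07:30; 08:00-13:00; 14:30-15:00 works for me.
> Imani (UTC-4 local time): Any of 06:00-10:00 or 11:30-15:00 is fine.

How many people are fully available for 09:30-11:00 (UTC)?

4

Luca in UTC: 09:00-13:30, 14:00-18:30 (add 4h to convert from UTC-4).
Kavya in UTC: 09:00-13:30, 15:30-18:30 (subtract 5h to convert from UTC+5).
Idris in UTC: 09:00-12:30, 16:00-17:00 (subtract 5h to convert from UTC+5).
Mei in UTC: 10:00-18:30 (subtract 5h to convert from UTC+5).
Kira in UTC: 09:00-11:30, 12:00-17:00, 18:30-19:00 (add 4h to convert from UTC-4).
Imani in UTC: 10:00-14:00, 15:30-19:00 (add 4h to convert from UTC-4).
Luca, Kavya, Idris, and Kira can make the full 09:30-11:00 slot — that's 4.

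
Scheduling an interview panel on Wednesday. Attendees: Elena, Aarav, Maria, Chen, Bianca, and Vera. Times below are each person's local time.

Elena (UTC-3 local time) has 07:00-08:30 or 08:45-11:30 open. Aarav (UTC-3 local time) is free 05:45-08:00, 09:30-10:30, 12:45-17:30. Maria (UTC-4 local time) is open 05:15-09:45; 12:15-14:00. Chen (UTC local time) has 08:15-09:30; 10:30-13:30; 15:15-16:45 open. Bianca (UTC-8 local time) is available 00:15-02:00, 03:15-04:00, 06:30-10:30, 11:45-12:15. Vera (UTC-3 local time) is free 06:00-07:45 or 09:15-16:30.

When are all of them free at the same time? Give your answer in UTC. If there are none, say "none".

none

Elena in UTC: 10:00-11:30, 11:45-14:30 (add 3h to convert from UTC-3).
Aarav in UTC: 08:45-11:00, 12:30-13:30, 15:45-20:30 (add 3h to convert from UTC-3).
Maria in UTC: 09:15-13:45, 16:15-18:00 (add 4h to convert from UTC-4).
Chen in UTC: 08:15-09:30, 10:30-13:30, 15:15-16:45.
Bianca in UTC: 08:15-10:00, 11:15-12:00, 14:30-18:30, 19:45-20:15 (add 8h to convert from UTC-8).
Vera in UTC: 09:00-10:45, 12:15-19:30 (add 3h to convert from UTC-3).
Elena ∩ Aarav: 10:00-11:00, 12:30-13:30.
Elena ∩ Aarav ∩ Maria: 10:00-11:00, 12:30-13:30.
Elena ∩ Aarav ∩ Maria ∩ Chen: 10:30-11:00, 12:30-13:30.
Elena ∩ Aarav ∩ Maria ∩ Chen ∩ Bianca: ∅.
Elena ∩ Aarav ∩ Maria ∩ Chen ∩ Bianca ∩ Vera: ∅.
There is no time when everyone is free.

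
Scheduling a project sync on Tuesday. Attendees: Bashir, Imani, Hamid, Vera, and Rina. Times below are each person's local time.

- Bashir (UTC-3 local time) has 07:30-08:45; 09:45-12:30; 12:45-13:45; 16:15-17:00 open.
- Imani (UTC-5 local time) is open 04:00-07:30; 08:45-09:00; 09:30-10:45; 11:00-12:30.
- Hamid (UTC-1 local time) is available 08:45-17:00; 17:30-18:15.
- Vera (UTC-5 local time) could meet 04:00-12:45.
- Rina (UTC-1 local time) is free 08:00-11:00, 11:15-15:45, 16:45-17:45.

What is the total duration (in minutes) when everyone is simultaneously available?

195

Bashir in UTC: 10:30-11:45, 12:45-15:30, 15:45-16:45, 19:15-20:00 (add 3h to convert from UTC-3).
Imani in UTC: 09:00-12:30, 13:45-14:00, 14:30-15:45, 16:00-17:30 (add 5h to convert from UTC-5).
Hamid in UTC: 09:45-18:00, 18:30-19:15 (add 1h to convert from UTC-1).
Vera in UTC: 09:00-17:45 (add 5h to convert from UTC-5).
Rina in UTC: 09:00-12:00, 12:15-16:45, 17:45-18:45 (add 1h to convert from UTC-1).
Bashir ∩ Imani: 10:30-11:45, 13:45-14:00, 14:30-15:30, 16:00-16:45.
Bashir ∩ Imani ∩ Hamid: 10:30-11:45, 13:45-14:00, 14:30-15:30, 16:00-16:45.
Bashir ∩ Imani ∩ Hamid ∩ Vera: 10:30-11:45, 13:45-14:00, 14:30-15:30, 16:00-16:45.
Bashir ∩ Imani ∩ Hamid ∩ Vera ∩ Rina: 10:30-11:45, 13:45-14:00, 14:30-15:30, 16:00-16:45.
Summing the common windows: 75 + 15 + 60 + 45 = 195 minutes.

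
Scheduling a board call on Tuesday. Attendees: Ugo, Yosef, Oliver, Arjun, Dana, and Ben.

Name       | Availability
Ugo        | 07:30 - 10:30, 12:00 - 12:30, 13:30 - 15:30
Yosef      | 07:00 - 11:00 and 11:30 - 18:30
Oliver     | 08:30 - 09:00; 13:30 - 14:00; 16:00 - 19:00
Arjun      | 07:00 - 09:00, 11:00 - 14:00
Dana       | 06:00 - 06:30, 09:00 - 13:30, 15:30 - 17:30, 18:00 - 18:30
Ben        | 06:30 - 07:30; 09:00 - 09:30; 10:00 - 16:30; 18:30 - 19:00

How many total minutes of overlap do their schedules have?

Ugo ∩ Yosef: 07:30-10:30, 12:00-12:30, 13:30-15:30.
Ugo ∩ Yosef ∩ Oliver: 08:30-09:00, 13:30-14:00.
Ugo ∩ Yosef ∩ Oliver ∩ Arjun: 08:30-09:00, 13:30-14:00.
Ugo ∩ Yosef ∩ Oliver ∩ Arjun ∩ Dana: ∅.
Ugo ∩ Yosef ∩ Oliver ∩ Arjun ∩ Dana ∩ Ben: ∅.
There is no time when everyone is free.
There is no common window, so the total is 0 minutes.

0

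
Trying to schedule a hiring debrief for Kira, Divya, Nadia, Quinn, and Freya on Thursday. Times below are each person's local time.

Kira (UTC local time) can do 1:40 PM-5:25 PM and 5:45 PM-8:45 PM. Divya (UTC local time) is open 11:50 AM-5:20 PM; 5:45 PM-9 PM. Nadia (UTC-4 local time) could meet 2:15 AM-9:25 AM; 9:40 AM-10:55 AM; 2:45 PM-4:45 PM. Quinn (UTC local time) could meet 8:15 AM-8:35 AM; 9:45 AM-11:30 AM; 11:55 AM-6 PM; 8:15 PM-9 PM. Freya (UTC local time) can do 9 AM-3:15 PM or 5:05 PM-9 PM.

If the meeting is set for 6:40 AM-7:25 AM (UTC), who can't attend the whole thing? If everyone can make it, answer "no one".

Divya, Freya, Kira, Quinn

Kira in UTC: 13:40-17:25, 17:45-20:45.
Divya in UTC: 11:50-17:20, 17:45-21:00.
Nadia in UTC: 06:15-13:25, 13:40-14:55, 18:45-20:45 (add 4h to convert from UTC-4).
Quinn in UTC: 08:15-08:35, 09:45-11:30, 11:55-18:00, 20:15-21:00.
Freya in UTC: 09:00-15:15, 17:05-21:00.
Kira: not fully free for 06:40-07:25. Divya: not fully free for 06:40-07:25. Nadia: free for 06:40-07:25. Quinn: not fully free for 06:40-07:25. Freya: not fully free for 06:40-07:25.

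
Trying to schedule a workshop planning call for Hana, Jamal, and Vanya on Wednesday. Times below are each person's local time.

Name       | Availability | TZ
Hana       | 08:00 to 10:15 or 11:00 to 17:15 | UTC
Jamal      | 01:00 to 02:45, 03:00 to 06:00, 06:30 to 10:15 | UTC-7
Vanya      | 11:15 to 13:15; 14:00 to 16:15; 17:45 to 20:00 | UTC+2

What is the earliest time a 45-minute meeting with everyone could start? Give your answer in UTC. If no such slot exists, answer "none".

Hana in UTC: 08:00-10:15, 11:00-17:15.
Jamal in UTC: 08:00-09:45, 10:00-13:00, 13:30-17:15 (add 7h to convert from UTC-7).
Vanya in UTC: 09:15-11:15, 12:00-14:15, 15:45-18:00 (subtract 2h to convert from UTC+2).
Hana ∩ Jamal: 08:00-09:45, 10:00-10:15, 11:00-13:00, 13:30-17:15.
Hana ∩ Jamal ∩ Vanya: 09:15-09:45, 10:00-10:15, 11:00-11:15, 12:00-13:00, 13:30-14:15, 15:45-17:15.
The first common window of at least 45 minutes is 12:00-13:00, so the earliest start is 12:00.

12:00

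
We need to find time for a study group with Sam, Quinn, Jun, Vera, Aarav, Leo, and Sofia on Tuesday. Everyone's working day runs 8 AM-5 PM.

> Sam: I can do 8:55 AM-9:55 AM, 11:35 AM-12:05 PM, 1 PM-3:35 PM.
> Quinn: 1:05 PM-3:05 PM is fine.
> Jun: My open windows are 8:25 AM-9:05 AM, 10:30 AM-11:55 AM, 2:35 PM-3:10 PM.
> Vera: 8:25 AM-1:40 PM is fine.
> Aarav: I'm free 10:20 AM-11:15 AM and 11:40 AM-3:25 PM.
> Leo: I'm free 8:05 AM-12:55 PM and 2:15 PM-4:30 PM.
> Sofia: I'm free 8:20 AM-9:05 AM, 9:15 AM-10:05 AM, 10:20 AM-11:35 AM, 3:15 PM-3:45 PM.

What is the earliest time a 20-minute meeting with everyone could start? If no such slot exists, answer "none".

none

Sam ∩ Quinn: 13:05-15:05.
Sam ∩ Quinn ∩ Jun: 14:35-15:05.
Sam ∩ Quinn ∩ Jun ∩ Vera: ∅.
Sam ∩ Quinn ∩ Jun ∩ Vera ∩ Aarav: ∅.
Sam ∩ Quinn ∩ Jun ∩ Vera ∩ Aarav ∩ Leo: ∅.
Sam ∩ Quinn ∩ Jun ∩ Vera ∩ Aarav ∩ Leo ∩ Sofia: ∅.
There is no time when everyone is free.
No common window is at least 20 minutes long.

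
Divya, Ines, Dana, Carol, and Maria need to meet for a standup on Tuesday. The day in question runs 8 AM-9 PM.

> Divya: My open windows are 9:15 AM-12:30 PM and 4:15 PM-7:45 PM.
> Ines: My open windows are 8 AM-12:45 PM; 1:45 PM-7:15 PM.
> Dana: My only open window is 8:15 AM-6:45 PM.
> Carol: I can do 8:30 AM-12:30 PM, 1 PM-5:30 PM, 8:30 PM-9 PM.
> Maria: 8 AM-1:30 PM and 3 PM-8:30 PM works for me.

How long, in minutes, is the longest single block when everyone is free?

195

Divya ∩ Ines: 09:15-12:30, 16:15-19:15.
Divya ∩ Ines ∩ Dana: 09:15-12:30, 16:15-18:45.
Divya ∩ Ines ∩ Dana ∩ Carol: 09:15-12:30, 16:15-17:30.
Divya ∩ Ines ∩ Dana ∩ Carol ∩ Maria: 09:15-12:30, 16:15-17:30.
The longest is 09:15-12:30 at 195 minutes.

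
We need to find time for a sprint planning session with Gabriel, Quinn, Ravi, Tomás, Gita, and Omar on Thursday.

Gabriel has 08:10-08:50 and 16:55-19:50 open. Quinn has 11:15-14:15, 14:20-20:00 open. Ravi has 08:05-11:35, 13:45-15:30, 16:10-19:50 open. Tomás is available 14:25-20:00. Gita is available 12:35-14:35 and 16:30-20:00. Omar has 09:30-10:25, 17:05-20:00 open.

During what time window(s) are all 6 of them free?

Gabriel ∩ Quinn: 16:55-19:50.
Gabriel ∩ Quinn ∩ Ravi: 16:55-19:50.
Gabriel ∩ Quinn ∩ Ravi ∩ Tomás: 16:55-19:50.
Gabriel ∩ Quinn ∩ Ravi ∩ Tomás ∩ Gita: 16:55-19:50.
Gabriel ∩ Quinn ∩ Ravi ∩ Tomás ∩ Gita ∩ Omar: 17:05-19:50.

17:05-19:50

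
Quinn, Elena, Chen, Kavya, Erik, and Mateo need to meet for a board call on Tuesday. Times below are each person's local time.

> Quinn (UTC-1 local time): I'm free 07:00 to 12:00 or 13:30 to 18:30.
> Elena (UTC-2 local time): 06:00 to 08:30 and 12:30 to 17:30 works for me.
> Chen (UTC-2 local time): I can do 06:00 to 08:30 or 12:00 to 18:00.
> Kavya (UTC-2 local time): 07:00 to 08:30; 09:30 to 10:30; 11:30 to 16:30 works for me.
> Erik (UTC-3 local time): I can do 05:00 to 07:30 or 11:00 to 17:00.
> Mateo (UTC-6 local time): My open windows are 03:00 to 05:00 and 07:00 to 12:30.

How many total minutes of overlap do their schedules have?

Quinn in UTC: 08:00-13:00, 14:30-19:30 (add 1h to convert from UTC-1).
Elena in UTC: 08:00-10:30, 14:30-19:30 (add 2h to convert from UTC-2).
Chen in UTC: 08:00-10:30, 14:00-20:00 (add 2h to convert from UTC-2).
Kavya in UTC: 09:00-10:30, 11:30-12:30, 13:30-18:30 (add 2h to convert from UTC-2).
Erik in UTC: 08:00-10:30, 14:00-20:00 (add 3h to convert from UTC-3).
Mateo in UTC: 09:00-11:00, 13:00-18:30 (add 6h to convert from UTC-6).
Quinn ∩ Elena: 08:00-10:30, 14:30-19:30.
Quinn ∩ Elena ∩ Chen: 08:00-10:30, 14:30-19:30.
Quinn ∩ Elena ∩ Chen ∩ Kavya: 09:00-10:30, 14:30-18:30.
Quinn ∩ Elena ∩ Chen ∩ Kavya ∩ Erik: 09:00-10:30, 14:30-18:30.
Quinn ∩ Elena ∩ Chen ∩ Kavya ∩ Erik ∩ Mateo: 09:00-10:30, 14:30-18:30.
Those are the intersection windows.
Summing the common windows: 90 + 240 = 330 minutes.

330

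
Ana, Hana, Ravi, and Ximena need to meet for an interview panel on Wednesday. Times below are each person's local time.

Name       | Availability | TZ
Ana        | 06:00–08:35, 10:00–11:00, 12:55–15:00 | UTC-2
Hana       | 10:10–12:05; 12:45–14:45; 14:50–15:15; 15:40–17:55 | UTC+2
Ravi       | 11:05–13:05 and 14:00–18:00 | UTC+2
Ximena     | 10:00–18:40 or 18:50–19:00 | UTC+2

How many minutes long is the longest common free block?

Ana in UTC: 08:00-10:35, 12:00-13:00, 14:55-17:00 (add 2h to convert from UTC-2).
Hana in UTC: 08:10-10:05, 10:45-12:45, 12:50-13:15, 13:40-15:55 (subtract 2h to convert from UTC+2).
Ravi in UTC: 09:05-11:05, 12:00-16:00 (subtract 2h to convert from UTC+2).
Ximena in UTC: 08:00-16:40, 16:50-17:00 (subtract 2h to convert from UTC+2).
Ana ∩ Hana: 08:10-10:05, 12:00-12:45, 12:50-13:00, 14:55-15:55.
Ana ∩ Hana ∩ Ravi: 09:05-10:05, 12:00-12:45, 12:50-13:00, 14:55-15:55.
Ana ∩ Hana ∩ Ravi ∩ Ximena: 09:05-10:05, 12:00-12:45, 12:50-13:00, 14:55-15:55.
The longest is 09:05-10:05 at 60 minutes.

60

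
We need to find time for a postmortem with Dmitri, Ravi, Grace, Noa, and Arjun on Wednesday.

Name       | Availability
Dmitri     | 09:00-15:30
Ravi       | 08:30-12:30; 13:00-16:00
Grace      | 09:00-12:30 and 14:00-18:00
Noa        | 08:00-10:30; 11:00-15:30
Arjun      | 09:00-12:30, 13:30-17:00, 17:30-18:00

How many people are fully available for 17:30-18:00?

2

Grace and Arjun can make the full 17:30-18:00 slot — that's 2.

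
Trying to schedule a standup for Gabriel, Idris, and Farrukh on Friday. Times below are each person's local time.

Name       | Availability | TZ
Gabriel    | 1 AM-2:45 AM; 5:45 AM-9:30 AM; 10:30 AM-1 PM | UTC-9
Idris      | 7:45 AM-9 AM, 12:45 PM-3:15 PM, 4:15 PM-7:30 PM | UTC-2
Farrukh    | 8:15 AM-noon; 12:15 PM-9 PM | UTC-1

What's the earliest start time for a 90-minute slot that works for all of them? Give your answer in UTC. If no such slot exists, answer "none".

Gabriel in UTC: 10:00-11:45, 14:45-18:30, 19:30-22:00 (add 9h to convert from UTC-9).
Idris in UTC: 09:45-11:00, 14:45-17:15, 18:15-21:30 (add 2h to convert from UTC-2).
Farrukh in UTC: 09:15-13:00, 13:15-22:00 (add 1h to convert from UTC-1).
Gabriel ∩ Idris: 10:00-11:00, 14:45-17:15, 18:15-18:30, 19:30-21:30.
Gabriel ∩ Idris ∩ Farrukh: 10:00-11:00, 14:45-17:15, 18:15-18:30, 19:30-21:30.
So the common availability across everyone is 10:00-11:00, 14:45-17:15, 18:15-18:30, 19:30-21:30.
The first common window of at least 90 minutes is 14:45-17:15, so the earliest start is 14:45.

14:45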